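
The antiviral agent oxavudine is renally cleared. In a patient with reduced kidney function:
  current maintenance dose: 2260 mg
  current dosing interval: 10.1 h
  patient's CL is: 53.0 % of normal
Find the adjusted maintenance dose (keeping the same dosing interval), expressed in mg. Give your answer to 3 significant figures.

To keep the same average steady-state level, dosing rate must scale with clearance.
CL ratio = 53.0 / 100 = 0.5300
New dose (same interval) = 2260 × 0.5300 = 1198 mg

1200 mg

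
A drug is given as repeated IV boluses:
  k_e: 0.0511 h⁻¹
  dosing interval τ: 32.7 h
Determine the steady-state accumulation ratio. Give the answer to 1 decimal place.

e^(−kτ) = e^(−0.05110 × 32.7) = 0.1881
Accumulation ratio R = 1 / (1 − e^(−kτ)) = 1 / (1 − 0.1881) = 1.232

1.2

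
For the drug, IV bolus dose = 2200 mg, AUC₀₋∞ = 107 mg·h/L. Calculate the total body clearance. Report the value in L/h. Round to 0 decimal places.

21 L/h

CL = Dose / AUC = 2200 / 107 = 20.56 L/h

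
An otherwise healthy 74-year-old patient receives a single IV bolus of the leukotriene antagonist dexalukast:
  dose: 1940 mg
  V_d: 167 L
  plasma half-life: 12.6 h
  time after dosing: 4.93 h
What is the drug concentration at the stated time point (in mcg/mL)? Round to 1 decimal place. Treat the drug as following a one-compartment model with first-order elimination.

C₀ = Dose / Vd = 1940 / 167 = 11.62 mg/L
k = ln2 / t½ = 0.693147 / 12.6 = 0.05501 h⁻¹
C = C₀ · e^(−k·t) = 11.62 × e^(−0.05501 × 4.93)
  = 11.62 × 0.7625 = 8.860 mg/L
(8.860 mg/L = 8.860 mcg/mL)

8.9 mcg/mL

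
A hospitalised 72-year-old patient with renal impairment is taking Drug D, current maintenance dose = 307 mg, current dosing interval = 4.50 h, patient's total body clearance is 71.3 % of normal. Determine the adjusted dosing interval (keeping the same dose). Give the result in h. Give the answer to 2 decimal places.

To keep the same average steady-state level, dosing rate must scale with clearance.
CL ratio = 71.3 / 100 = 0.7130
New interval (same dose) = 4.50 / 0.7130 = 6.311 h

6.31 h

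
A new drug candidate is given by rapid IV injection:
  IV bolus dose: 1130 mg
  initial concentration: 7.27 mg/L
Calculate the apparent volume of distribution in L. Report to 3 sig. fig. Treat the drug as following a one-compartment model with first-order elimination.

155 L

Vd = Dose / C₀ = 1130 / 7.27 = 155.4 L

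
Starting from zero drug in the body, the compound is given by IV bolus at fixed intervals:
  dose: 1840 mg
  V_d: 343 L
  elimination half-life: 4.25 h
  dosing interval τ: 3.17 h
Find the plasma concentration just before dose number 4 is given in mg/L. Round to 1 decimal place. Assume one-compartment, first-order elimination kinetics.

6.2 mg/L

C₀ per dose = Dose / Vd = 1840 / 343 = 5.364 mg/L
k = ln2 / t½ = 0.693147 / 4.25 = 0.1631 h⁻¹
Fraction remaining after one interval: r = e^(−kτ) = e^(−0.1631 × 3.17) = 0.5963
Before dose 4, 3 doses have been given (aged 1τ, 2τ, 3τ).
C_trough = C₀ × (r + r² + … + r^3) = C₀ × r(1−r^3)/(1−r)
        = 5.364 × 0.5963 × (1 − 0.2120) / (1 − 0.5963) = 6.243 mg/L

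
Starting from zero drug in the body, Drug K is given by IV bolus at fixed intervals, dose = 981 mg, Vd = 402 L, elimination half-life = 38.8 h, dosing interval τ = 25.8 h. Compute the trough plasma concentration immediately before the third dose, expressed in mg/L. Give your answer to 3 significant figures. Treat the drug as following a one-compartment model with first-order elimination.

C₀ per dose = Dose / Vd = 981 / 402 = 2.440 mg/L
k = ln2 / t½ = 0.693147 / 38.8 = 0.01786 h⁻¹
Fraction remaining after one interval: r = e^(−kτ) = e^(−0.01786 × 25.8) = 0.6308
Before dose 3, 2 doses have been given (aged 1τ, 2τ).
C_trough = C₀ × (r + r²) = 2.440 × (0.6308 + 0.3979) = 2.510 mg/L

2.51 mg/L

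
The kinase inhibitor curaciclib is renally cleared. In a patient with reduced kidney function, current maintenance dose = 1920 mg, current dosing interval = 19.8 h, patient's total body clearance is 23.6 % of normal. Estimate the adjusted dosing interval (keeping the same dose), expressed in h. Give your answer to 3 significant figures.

To keep the same average steady-state level, dosing rate must scale with clearance.
CL ratio = 23.6 / 100 = 0.2360
New interval (same dose) = 19.8 / 0.2360 = 83.90 h

83.9 h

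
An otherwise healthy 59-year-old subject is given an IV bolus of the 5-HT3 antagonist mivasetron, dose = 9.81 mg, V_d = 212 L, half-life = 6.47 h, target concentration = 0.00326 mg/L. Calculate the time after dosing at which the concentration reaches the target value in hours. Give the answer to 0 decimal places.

25 h

C₀ = Dose / Vd = 9.810 / 212 = 0.04627 mg/L
k = ln2 / t½ = 0.693147 / 6.47 = 0.1071 h⁻¹
t = ln(C₀ / C) / k = ln(0.04627 / 0.00326) / 0.1071
  = ln(14.19) / 0.1071 = 2.653 / 0.1071 = 24.77 h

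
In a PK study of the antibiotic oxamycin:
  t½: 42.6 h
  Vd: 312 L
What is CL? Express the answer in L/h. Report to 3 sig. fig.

k = ln2 / t½ = 0.693147 / 42.6 = 0.01627 h⁻¹
CL = k × Vd = 0.01627 × 312 = 5.076 L/h

5.08 L/h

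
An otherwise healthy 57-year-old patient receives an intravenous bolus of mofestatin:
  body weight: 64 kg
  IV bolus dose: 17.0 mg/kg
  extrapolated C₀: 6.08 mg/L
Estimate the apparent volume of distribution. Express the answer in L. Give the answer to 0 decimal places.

Dose = 17.0 × 64 = 1088 mg
Vd = Dose / C₀ = 1088 / 6.08 = 178.9 L

179 L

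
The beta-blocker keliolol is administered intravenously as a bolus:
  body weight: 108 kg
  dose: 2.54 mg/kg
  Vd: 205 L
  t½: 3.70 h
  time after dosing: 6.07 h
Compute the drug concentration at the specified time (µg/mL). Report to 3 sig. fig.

0.429 µg/mL

Total dose = 2.54 × 108 = 274.3 mg
C₀ = Dose / Vd = 274.3 / 205 = 1.338 mg/L
k = ln2 / t½ = 0.693147 / 3.70 = 0.1873 h⁻¹
C = C₀ · e^(−k·t) = 1.338 × e^(−0.1873 × 6.07)
  = 1.338 × 0.3208 = 0.4292 mg/L
(0.4292 mg/L = 0.4292 µg/mL)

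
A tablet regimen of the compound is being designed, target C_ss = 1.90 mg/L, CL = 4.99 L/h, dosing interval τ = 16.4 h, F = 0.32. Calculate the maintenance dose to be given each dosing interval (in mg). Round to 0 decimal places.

At steady state, F × (Dose/τ) = Css × CL.
Dose = Css × CL × τ / F = 1.90 × 4.990 × 16.4 / 0.32 = 485.9 mg

486 mg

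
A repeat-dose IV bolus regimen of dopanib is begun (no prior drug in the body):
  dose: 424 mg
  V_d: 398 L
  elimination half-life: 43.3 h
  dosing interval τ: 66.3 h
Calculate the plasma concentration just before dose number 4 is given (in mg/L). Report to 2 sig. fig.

0.54 mg/L

C₀ per dose = Dose / Vd = 424 / 398 = 1.065 mg/L
k = ln2 / t½ = 0.693147 / 43.3 = 0.01601 h⁻¹
Fraction remaining after one interval: r = e^(−kτ) = e^(−0.01601 × 66.3) = 0.3459
Before dose 4, 3 doses have been given (aged 1τ, 2τ, 3τ).
C_trough = C₀ × (r + r² + … + r^3) = C₀ × r(1−r^3)/(1−r)
        = 1.065 × 0.3459 × (1 − 0.04139) / (1 − 0.3459) = 0.5399 mg/L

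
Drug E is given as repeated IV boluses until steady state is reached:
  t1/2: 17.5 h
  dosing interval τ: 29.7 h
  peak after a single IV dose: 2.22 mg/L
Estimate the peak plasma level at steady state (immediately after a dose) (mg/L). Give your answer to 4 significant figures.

k = ln2 / t½ = 0.693147 / 17.5 = 0.03961 h⁻¹
e^(−kτ) = e^(−0.03961 × 29.7) = 0.3084
Accumulation ratio R = 1 / (1 − e^(−kτ)) = 1 / (1 − 0.3084) = 1.446
Steady-state peak = C₀ × R = 2.22 × 1.446 = 3.210 mg/L

3.210 mg/L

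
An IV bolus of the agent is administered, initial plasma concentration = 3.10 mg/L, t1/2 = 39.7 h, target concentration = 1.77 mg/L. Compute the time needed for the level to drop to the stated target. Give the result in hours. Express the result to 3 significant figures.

32.1 h

k = ln2 / t½ = 0.693147 / 39.7 = 0.01746 h⁻¹
t = ln(C₀ / C) / k = ln(3.100 / 1.77) / 0.01746
  = ln(1.751) / 0.01746 = 0.5602 / 0.01746 = 32.08 h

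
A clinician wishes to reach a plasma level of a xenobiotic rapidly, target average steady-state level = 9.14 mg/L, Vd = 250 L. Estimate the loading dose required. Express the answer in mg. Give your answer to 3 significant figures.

2290 mg

LD = Css × Vd = 9.14 × 250 = 2285 mg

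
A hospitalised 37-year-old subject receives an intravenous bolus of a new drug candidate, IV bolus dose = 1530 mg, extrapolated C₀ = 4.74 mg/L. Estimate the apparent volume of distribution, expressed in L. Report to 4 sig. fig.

Vd = Dose / C₀ = 1530 / 4.74 = 322.8 L

322.8 L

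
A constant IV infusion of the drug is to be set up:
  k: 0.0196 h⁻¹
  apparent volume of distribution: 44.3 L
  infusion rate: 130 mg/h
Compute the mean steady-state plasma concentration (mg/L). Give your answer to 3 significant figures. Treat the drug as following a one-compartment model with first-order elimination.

CL = k × Vd = 0.01960 × 44.3 = 0.8683 L/h
At steady state Css = R₀ / CL = 130 / 0.8683 = 149.7 mg/L

150 mg/L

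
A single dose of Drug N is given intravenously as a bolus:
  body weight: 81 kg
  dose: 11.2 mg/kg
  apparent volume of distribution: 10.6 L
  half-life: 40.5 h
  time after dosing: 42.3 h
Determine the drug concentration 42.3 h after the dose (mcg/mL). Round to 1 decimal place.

41.5 mcg/mL

Total dose = 11.2 × 81 = 907.2 mg
C₀ = Dose / Vd = 907.2 / 10.6 = 85.58 mg/L
k = ln2 / t½ = 0.693147 / 40.5 = 0.01711 h⁻¹
C = C₀ · e^(−k·t) = 85.58 × e^(−0.01711 × 42.3)
  = 85.58 × 0.4849 = 41.50 mg/L
(41.50 mg/L = 41.50 mcg/mL)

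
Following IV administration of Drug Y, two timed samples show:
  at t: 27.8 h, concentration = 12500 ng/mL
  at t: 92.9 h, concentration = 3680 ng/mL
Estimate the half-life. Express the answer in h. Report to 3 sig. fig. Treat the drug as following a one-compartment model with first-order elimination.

36.9 h

k = ln(C₁/C₂) / (t₂ − t₁) = ln(12500/3680) / (92.9 − 27.8)
  = 1.223 / 65.10 = 0.01879 h⁻¹
t½ = ln2 / k = 0.693147 / 0.01879 = 36.89 h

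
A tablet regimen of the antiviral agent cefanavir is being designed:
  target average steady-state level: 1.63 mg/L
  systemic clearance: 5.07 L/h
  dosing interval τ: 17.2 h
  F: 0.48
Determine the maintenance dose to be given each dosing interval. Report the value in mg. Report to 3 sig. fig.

296 mg

At steady state, F × (Dose/τ) = Css × CL.
Dose = Css × CL × τ / F = 1.63 × 5.070 × 17.2 / 0.48 = 296.1 mg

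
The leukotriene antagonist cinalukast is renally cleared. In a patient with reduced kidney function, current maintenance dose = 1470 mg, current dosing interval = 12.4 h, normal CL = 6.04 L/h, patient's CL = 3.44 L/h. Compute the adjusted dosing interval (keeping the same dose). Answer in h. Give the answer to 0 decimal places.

To keep the same average steady-state level, dosing rate must scale with clearance.
CL ratio = 3.44 / 6.04 = 0.5695
New interval (same dose) = 12.4 / 0.5695 = 21.77 h

22 h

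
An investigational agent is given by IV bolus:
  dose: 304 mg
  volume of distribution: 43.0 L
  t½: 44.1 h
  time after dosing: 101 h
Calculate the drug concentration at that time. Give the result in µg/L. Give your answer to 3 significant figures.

1450 µg/L

C₀ = Dose / Vd = 304.0 / 43.0 = 7.070 mg/L
k = ln2 / t½ = 0.693147 / 44.1 = 0.01572 h⁻¹
C = C₀ · e^(−k·t) = 7.070 × e^(−0.01572 × 101)
  = 7.070 × 0.2044 = 1.445 mg/L
Convert: 1.445 mg/L × 1000 = 1445 µg/L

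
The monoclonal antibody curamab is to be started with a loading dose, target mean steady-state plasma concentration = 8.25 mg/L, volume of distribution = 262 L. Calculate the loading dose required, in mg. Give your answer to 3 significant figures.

LD = Css × Vd = 8.25 × 262 = 2162 mg

2160 mg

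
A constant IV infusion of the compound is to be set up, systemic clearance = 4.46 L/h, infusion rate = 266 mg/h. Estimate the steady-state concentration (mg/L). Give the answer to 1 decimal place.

At steady state Css = R₀ / CL = 266 / 4.460 = 59.64 mg/L

59.6 mg/L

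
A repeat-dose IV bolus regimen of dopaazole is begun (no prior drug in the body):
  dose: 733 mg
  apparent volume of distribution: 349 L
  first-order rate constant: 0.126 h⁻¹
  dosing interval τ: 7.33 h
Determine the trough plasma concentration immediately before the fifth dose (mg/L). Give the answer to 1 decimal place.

1.3 mg/L

C₀ per dose = Dose / Vd = 733 / 349 = 2.100 mg/L
Fraction remaining after one interval: r = e^(−kτ) = e^(−0.1260 × 7.33) = 0.3971
Before dose 5, 4 doses have been given (aged 1τ, 2τ, 3τ, 4τ).
C_trough = C₀ × (r + r² + … + r^4) = C₀ × r(1−r^4)/(1−r)
        = 2.100 × 0.3971 × (1 − 0.02487) / (1 − 0.3971) = 1.349 mg/L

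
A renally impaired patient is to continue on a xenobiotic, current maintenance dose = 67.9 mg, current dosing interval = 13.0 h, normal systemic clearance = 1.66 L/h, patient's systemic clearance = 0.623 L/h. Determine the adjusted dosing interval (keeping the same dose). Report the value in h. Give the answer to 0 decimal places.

To keep the same average steady-state level, dosing rate must scale with clearance.
CL ratio = 0.623 / 1.66 = 0.3753
New interval (same dose) = 13.0 / 0.3753 = 34.64 h

35 h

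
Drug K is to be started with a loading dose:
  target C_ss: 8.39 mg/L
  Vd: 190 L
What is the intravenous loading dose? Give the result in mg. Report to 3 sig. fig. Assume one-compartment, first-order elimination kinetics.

LD = Css × Vd = 8.39 × 190 = 1594 mg

1590 mg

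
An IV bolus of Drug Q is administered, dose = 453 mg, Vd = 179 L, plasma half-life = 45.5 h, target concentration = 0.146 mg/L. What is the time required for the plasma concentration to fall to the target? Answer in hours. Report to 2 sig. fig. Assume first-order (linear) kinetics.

C₀ = Dose / Vd = 453.0 / 179 = 2.531 mg/L
k = ln2 / t½ = 0.693147 / 45.5 = 0.01523 h⁻¹
t = ln(C₀ / C) / k = ln(2.531 / 0.146) / 0.01523
  = ln(17.34) / 0.01523 = 2.853 / 0.01523 = 187.3 h

190 h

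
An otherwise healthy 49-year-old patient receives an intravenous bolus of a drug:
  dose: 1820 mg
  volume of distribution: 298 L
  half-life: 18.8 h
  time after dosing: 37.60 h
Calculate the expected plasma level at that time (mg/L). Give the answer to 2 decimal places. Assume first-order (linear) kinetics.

1.53 mg/L

C₀ = Dose / Vd = 1820 / 298 = 6.107 mg/L
k = ln2 / t½ = 0.693147 / 18.8 = 0.03687 h⁻¹
t / t½ = 37.60 / 18.8 = 2 half-lives
C = C₀ × (1/2)^2 = 6.107 × 0.2500 = 1.527 mg/L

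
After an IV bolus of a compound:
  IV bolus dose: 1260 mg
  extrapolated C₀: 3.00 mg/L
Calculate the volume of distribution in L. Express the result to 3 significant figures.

Vd = Dose / C₀ = 1260 / 3.00 = 420.0 L

420 L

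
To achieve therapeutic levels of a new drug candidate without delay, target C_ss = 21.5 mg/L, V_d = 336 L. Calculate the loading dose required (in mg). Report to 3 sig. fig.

7220 mg

LD = Css × Vd = 21.5 × 336 = 7224 mg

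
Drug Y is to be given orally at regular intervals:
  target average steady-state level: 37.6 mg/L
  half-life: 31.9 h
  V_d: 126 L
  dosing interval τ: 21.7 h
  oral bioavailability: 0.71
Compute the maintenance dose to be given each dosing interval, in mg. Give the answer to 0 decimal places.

k = ln2 / t½ = 0.693147 / 31.9 = 0.02173 h⁻¹
CL = k × Vd = 0.02173 × 126 = 2.738 L/h
At steady state, F × (Dose/τ) = Css × CL.
Dose = Css × CL × τ / F = 37.6 × 2.738 × 21.7 / 0.71 = 3146 mg

3146 mg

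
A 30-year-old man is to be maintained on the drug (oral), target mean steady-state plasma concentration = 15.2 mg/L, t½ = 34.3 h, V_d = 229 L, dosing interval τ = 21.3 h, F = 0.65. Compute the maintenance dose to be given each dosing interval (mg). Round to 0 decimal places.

k = ln2 / t½ = 0.693147 / 34.3 = 0.02021 h⁻¹
CL = k × Vd = 0.02021 × 229 = 4.628 L/h
At steady state, F × (Dose/τ) = Css × CL.
Dose = Css × CL × τ / F = 15.2 × 4.628 × 21.3 / 0.65 = 2305 mg

2305 mg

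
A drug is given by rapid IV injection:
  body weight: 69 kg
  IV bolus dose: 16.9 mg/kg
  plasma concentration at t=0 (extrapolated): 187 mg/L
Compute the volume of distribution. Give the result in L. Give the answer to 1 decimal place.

6.2 L

Dose = 16.9 × 69 = 1166 mg
Vd = Dose / C₀ = 1166 / 187 = 6.235 L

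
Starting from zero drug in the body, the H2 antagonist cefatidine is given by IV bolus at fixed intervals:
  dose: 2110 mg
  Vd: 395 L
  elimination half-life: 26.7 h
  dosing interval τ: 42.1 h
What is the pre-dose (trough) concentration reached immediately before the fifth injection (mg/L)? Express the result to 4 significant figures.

C₀ per dose = Dose / Vd = 2110 / 395 = 5.342 mg/L
k = ln2 / t½ = 0.693147 / 26.7 = 0.02596 h⁻¹
Fraction remaining after one interval: r = e^(−kτ) = e^(−0.02596 × 42.1) = 0.3352
Before dose 5, 4 doses have been given (aged 1τ, 2τ, 3τ, 4τ).
C_trough = C₀ × (r + r² + … + r^4) = C₀ × r(1−r^4)/(1−r)
        = 5.342 × 0.3352 × (1 − 0.01262) / (1 − 0.3352) = 2.660 mg/L

2.660 mg/L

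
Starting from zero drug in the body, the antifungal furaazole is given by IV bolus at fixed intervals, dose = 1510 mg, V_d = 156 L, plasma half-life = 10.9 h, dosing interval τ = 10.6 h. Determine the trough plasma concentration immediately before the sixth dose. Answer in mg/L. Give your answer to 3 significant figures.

9.71 mg/L

C₀ per dose = Dose / Vd = 1510 / 156 = 9.679 mg/L
k = ln2 / t½ = 0.693147 / 10.9 = 0.06359 h⁻¹
Fraction remaining after one interval: r = e^(−kτ) = e^(−0.06359 × 10.6) = 0.5096
Before dose 6, 5 doses have been given (aged 1τ, 2τ, 3τ, 4τ, 5τ).
C_trough = C₀ × (r + r² + … + r^5) = C₀ × r(1−r^5)/(1−r)
        = 9.679 × 0.5096 × (1 − 0.03437) / (1 − 0.5096) = 9.712 mg/L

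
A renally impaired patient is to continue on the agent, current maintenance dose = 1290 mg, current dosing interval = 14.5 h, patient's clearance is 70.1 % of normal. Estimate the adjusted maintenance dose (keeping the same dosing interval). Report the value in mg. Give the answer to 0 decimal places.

904 mg

To keep the same average steady-state level, dosing rate must scale with clearance.
CL ratio = 70.1 / 100 = 0.7010
New dose (same interval) = 1290 × 0.7010 = 904.3 mg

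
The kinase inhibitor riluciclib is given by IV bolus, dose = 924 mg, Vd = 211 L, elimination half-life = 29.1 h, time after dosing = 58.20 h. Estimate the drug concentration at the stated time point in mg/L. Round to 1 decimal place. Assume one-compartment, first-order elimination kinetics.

C₀ = Dose / Vd = 924.0 / 211 = 4.379 mg/L
k = ln2 / t½ = 0.693147 / 29.1 = 0.02382 h⁻¹
t / t½ = 58.20 / 29.1 = 2 half-lives
C = C₀ × (1/2)^2 = 4.379 × 0.2500 = 1.095 mg/L

1.1 mg/L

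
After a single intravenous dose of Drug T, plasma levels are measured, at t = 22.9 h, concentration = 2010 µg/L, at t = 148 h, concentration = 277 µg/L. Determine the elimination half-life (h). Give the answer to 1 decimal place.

k = ln(C₁/C₂) / (t₂ − t₁) = ln(2010/277) / (148 − 22.9)
  = 1.982 / 125.1 = 0.01584 h⁻¹
t½ = ln2 / k = 0.693147 / 0.01584 = 43.76 h

43.8 h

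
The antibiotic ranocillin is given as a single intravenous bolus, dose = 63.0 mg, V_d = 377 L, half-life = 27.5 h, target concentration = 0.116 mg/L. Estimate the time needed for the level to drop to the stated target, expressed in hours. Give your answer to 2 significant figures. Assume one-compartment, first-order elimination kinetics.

C₀ = Dose / Vd = 63.00 / 377 = 0.1671 mg/L
k = ln2 / t½ = 0.693147 / 27.5 = 0.02521 h⁻¹
t = ln(C₀ / C) / k = ln(0.1671 / 0.116) / 0.02521
  = ln(1.441) / 0.02521 = 0.3653 / 0.02521 = 14.49 h

14 h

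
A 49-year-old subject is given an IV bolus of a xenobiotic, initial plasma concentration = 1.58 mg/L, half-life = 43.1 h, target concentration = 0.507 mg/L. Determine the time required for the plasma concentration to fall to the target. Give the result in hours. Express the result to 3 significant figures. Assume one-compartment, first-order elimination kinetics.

k = ln2 / t½ = 0.693147 / 43.1 = 0.01608 h⁻¹
t = ln(C₀ / C) / k = ln(1.580 / 0.507) / 0.01608
  = ln(3.116) / 0.01608 = 1.137 / 0.01608 = 70.71 h

70.7 h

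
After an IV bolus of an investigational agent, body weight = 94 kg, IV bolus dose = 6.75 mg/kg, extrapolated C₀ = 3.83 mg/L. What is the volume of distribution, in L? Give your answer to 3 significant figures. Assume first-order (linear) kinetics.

166 L

Dose = 6.75 × 94 = 634.5 mg
Vd = Dose / C₀ = 634.5 / 3.83 = 165.7 L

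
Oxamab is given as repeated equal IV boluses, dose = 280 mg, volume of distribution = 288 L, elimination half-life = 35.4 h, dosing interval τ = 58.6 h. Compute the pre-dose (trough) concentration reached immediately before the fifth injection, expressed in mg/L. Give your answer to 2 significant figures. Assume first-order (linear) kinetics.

C₀ per dose = Dose / Vd = 280 / 288 = 0.9722 mg/L
k = ln2 / t½ = 0.693147 / 35.4 = 0.01958 h⁻¹
Fraction remaining after one interval: r = e^(−kτ) = e^(−0.01958 × 58.6) = 0.3175
Before dose 5, 4 doses have been given (aged 1τ, 2τ, 3τ, 4τ).
C_trough = C₀ × (r + r² + … + r^4) = C₀ × r(1−r^4)/(1−r)
        = 0.9722 × 0.3175 × (1 − 0.01016) / (1 − 0.3175) = 0.4477 mg/L

0.45 mg/L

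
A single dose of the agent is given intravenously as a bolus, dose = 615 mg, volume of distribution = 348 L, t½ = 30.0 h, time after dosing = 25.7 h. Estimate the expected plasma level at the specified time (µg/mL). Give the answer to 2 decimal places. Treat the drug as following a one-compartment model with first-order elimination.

0.98 µg/mL

C₀ = Dose / Vd = 615.0 / 348 = 1.767 mg/L
k = ln2 / t½ = 0.693147 / 30.0 = 0.02310 h⁻¹
C = C₀ · e^(−k·t) = 1.767 × e^(−0.02310 × 25.7)
  = 1.767 × 0.5523 = 0.9759 mg/L
(0.9759 mg/L = 0.9759 µg/mL)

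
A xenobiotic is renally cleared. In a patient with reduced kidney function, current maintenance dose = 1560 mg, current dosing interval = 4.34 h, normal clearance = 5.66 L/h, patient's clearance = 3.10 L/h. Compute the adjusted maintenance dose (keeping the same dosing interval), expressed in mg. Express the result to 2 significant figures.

To keep the same average steady-state level, dosing rate must scale with clearance.
CL ratio = 3.10 / 5.66 = 0.5477
New dose (same interval) = 1560 × 0.5477 = 854.4 mg

850 mg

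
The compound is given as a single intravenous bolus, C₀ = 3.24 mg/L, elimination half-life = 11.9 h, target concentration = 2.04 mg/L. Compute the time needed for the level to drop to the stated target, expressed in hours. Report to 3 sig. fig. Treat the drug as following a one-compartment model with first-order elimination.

k = ln2 / t½ = 0.693147 / 11.9 = 0.05825 h⁻¹
t = ln(C₀ / C) / k = ln(3.240 / 2.04) / 0.05825
  = ln(1.588) / 0.05825 = 0.4625 / 0.05825 = 7.940 h

7.94 h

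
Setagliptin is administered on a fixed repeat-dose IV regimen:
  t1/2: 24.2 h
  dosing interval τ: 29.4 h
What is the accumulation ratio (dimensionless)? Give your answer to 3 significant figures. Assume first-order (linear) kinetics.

k = ln2 / t½ = 0.693147 / 24.2 = 0.02864 h⁻¹
e^(−kτ) = e^(−0.02864 × 29.4) = 0.4308
Accumulation ratio R = 1 / (1 − e^(−kτ)) = 1 / (1 − 0.4308) = 1.757

1.76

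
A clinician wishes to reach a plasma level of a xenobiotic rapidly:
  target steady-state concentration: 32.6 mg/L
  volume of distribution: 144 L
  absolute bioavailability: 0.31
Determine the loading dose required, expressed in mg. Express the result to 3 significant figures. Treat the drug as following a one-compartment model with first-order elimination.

15100 mg

LD = Css × Vd / F = 32.6 × 144 / 0.31 = 15140 mg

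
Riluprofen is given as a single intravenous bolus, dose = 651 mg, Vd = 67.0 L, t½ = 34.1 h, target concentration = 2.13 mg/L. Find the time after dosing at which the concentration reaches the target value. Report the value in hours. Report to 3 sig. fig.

74.7 h

C₀ = Dose / Vd = 651.0 / 67.0 = 9.716 mg/L
k = ln2 / t½ = 0.693147 / 34.1 = 0.02033 h⁻¹
t = ln(C₀ / C) / k = ln(9.716 / 2.13) / 0.02033
  = ln(4.562) / 0.02033 = 1.518 / 0.02033 = 74.67 h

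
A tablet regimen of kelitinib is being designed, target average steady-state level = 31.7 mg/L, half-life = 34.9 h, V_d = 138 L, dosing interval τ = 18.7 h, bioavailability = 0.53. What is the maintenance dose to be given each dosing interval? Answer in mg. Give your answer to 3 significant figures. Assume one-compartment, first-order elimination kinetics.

k = ln2 / t½ = 0.693147 / 34.9 = 0.01986 h⁻¹
CL = k × Vd = 0.01986 × 138 = 2.741 L/h
At steady state, F × (Dose/τ) = Css × CL.
Dose = Css × CL × τ / F = 31.7 × 2.741 × 18.7 / 0.53 = 3066 mg

3070 mg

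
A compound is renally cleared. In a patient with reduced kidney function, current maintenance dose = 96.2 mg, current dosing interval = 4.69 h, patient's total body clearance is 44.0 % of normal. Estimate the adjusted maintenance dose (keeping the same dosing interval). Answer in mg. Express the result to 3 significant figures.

42.3 mg

To keep the same average steady-state level, dosing rate must scale with clearance.
CL ratio = 44.0 / 100 = 0.4400
New dose (same interval) = 96.2 × 0.4400 = 42.33 mg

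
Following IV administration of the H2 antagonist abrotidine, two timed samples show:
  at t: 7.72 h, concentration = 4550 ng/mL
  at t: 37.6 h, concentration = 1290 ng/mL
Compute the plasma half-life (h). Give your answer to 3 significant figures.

k = ln(C₁/C₂) / (t₂ − t₁) = ln(4550/1290) / (37.6 − 7.72)
  = 1.260 / 29.88 = 0.04217 h⁻¹
t½ = ln2 / k = 0.693147 / 0.04217 = 16.44 h

16.4 h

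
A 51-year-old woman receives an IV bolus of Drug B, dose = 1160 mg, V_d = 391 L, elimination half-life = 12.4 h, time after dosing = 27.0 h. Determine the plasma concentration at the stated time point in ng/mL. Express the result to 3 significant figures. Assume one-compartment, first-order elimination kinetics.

C₀ = Dose / Vd = 1160 / 391 = 2.967 mg/L
k = ln2 / t½ = 0.693147 / 12.4 = 0.05590 h⁻¹
C = C₀ · e^(−k·t) = 2.967 × e^(−0.05590 × 27.0)
  = 2.967 × 0.2211 = 0.6560 mg/L
Convert: 0.6560 mg/L × 1000 = 656.0 ng/mL

656 ng/mL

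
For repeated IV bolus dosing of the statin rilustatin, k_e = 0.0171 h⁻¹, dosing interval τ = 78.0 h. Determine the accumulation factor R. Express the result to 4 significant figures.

1.358

e^(−kτ) = e^(−0.01710 × 78.0) = 0.2635
Accumulation ratio R = 1 / (1 − e^(−kτ)) = 1 / (1 − 0.2635) = 1.358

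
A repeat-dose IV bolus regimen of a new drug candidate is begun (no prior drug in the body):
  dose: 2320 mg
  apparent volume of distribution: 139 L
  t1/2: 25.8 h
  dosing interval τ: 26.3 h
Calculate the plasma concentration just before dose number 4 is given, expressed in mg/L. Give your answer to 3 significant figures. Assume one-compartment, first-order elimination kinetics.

C₀ per dose = Dose / Vd = 2320 / 139 = 16.69 mg/L
k = ln2 / t½ = 0.693147 / 25.8 = 0.02687 h⁻¹
Fraction remaining after one interval: r = e^(−kτ) = e^(−0.02687 × 26.3) = 0.4933
Before dose 4, 3 doses have been given (aged 1τ, 2τ, 3τ).
C_trough = C₀ × (r + r² + … + r^3) = C₀ × r(1−r^3)/(1−r)
        = 16.69 × 0.4933 × (1 − 0.1200) / (1 − 0.4933) = 14.30 mg/L

14.3 mg/L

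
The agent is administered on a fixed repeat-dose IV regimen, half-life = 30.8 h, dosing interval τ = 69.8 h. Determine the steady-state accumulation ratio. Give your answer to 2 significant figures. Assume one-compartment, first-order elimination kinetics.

1.3

k = ln2 / t½ = 0.693147 / 30.8 = 0.02250 h⁻¹
e^(−kτ) = e^(−0.02250 × 69.8) = 0.2079
Accumulation ratio R = 1 / (1 − e^(−kτ)) = 1 / (1 − 0.2079) = 1.262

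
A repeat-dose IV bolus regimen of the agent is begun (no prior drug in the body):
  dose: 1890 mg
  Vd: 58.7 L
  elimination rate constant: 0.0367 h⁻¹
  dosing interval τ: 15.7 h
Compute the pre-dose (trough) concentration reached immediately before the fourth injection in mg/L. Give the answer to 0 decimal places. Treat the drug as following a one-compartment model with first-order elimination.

C₀ per dose = Dose / Vd = 1890 / 58.7 = 32.20 mg/L
Fraction remaining after one interval: r = e^(−kτ) = e^(−0.03670 × 15.7) = 0.5620
Before dose 4, 3 doses have been given (aged 1τ, 2τ, 3τ).
C_trough = C₀ × (r + r² + … + r^3) = C₀ × r(1−r^3)/(1−r)
        = 32.20 × 0.5620 × (1 − 0.1775) / (1 − 0.5620) = 33.98 mg/L

34 mg/L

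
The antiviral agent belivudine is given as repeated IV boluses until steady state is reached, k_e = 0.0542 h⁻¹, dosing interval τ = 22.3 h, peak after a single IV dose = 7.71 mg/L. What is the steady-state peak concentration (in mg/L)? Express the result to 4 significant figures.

10.99 mg/L

e^(−kτ) = e^(−0.05420 × 22.3) = 0.2986
Accumulation ratio R = 1 / (1 − e^(−kτ)) = 1 / (1 − 0.2986) = 1.426
Steady-state peak = C₀ × R = 7.71 × 1.426 = 10.99 mg/L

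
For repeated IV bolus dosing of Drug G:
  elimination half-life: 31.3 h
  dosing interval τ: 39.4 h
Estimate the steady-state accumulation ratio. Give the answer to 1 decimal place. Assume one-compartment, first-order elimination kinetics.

1.7

k = ln2 / t½ = 0.693147 / 31.3 = 0.02215 h⁻¹
e^(−kτ) = e^(−0.02215 × 39.4) = 0.4178
Accumulation ratio R = 1 / (1 − e^(−kτ)) = 1 / (1 − 0.4178) = 1.718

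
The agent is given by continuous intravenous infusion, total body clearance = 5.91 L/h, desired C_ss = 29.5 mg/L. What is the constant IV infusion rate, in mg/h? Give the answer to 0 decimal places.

174 mg/h

At steady state, infusion rate R₀ = Css × CL = 29.5 × 5.910 = 174.3 mg/h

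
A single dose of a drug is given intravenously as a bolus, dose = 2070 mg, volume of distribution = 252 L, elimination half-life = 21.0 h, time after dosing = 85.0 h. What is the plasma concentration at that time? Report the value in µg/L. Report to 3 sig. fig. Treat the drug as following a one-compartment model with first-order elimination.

C₀ = Dose / Vd = 2070 / 252 = 8.214 mg/L
k = ln2 / t½ = 0.693147 / 21.0 = 0.03301 h⁻¹
C = C₀ · e^(−k·t) = 8.214 × e^(−0.03301 × 85.0)
  = 8.214 × 0.06046 = 0.4966 mg/L
Convert: 0.4966 mg/L × 1000 = 496.6 µg/L

497 µg/L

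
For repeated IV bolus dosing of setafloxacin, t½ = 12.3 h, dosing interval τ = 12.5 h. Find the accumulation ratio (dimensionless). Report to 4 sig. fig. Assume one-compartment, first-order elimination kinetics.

1.978

k = ln2 / t½ = 0.693147 / 12.3 = 0.05635 h⁻¹
e^(−kτ) = e^(−0.05635 × 12.5) = 0.4944
Accumulation ratio R = 1 / (1 − e^(−kτ)) = 1 / (1 − 0.4944) = 1.978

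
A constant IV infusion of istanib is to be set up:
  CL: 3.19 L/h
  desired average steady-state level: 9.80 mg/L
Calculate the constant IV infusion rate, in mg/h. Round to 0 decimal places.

31 mg/h

At steady state, infusion rate R₀ = Css × CL = 9.80 × 3.190 = 31.26 mg/h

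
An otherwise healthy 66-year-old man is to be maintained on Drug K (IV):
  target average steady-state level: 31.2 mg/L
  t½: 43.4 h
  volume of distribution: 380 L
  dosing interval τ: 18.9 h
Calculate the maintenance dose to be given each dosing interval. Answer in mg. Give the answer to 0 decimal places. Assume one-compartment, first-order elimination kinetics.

k = ln2 / t½ = 0.693147 / 43.4 = 0.01597 h⁻¹
CL = k × Vd = 0.01597 × 380 = 6.069 L/h
At steady state, Dose/τ = Css × CL.
Dose = Css × CL × τ = 31.2 × 6.069 × 18.9 = 3579 mg

3579 mg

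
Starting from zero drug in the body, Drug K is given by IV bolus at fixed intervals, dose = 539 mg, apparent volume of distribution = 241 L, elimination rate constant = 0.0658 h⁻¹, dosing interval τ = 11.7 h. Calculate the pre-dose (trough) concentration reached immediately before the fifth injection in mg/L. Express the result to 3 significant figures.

1.84 mg/L

C₀ per dose = Dose / Vd = 539 / 241 = 2.237 mg/L
Fraction remaining after one interval: r = e^(−kτ) = e^(−0.06580 × 11.7) = 0.4631
Before dose 5, 4 doses have been given (aged 1τ, 2τ, 3τ, 4τ).
C_trough = C₀ × (r + r² + … + r^4) = C₀ × r(1−r^4)/(1−r)
        = 2.237 × 0.4631 × (1 − 0.04599) / (1 − 0.4631) = 1.841 mg/L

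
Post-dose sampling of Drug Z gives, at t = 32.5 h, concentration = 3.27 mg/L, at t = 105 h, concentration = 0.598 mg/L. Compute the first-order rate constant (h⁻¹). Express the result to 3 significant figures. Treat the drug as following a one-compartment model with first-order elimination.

0.0234 h⁻¹

k = ln(C₁/C₂) / (t₂ − t₁) = ln(3.27/0.598) / (105 − 32.5)
  = 1.699 / 72.50 = 0.02343 h⁻¹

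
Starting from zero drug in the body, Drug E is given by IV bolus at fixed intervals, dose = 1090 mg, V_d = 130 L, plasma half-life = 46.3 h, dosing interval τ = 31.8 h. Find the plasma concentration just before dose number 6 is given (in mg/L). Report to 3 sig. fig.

12.5 mg/L

C₀ per dose = Dose / Vd = 1090 / 130 = 8.385 mg/L
k = ln2 / t½ = 0.693147 / 46.3 = 0.01497 h⁻¹
Fraction remaining after one interval: r = e^(−kτ) = e^(−0.01497 × 31.8) = 0.6212
Before dose 6, 5 doses have been given (aged 1τ, 2τ, 3τ, 4τ, 5τ).
C_trough = C₀ × (r + r² + … + r^5) = C₀ × r(1−r^5)/(1−r)
        = 8.385 × 0.6212 × (1 − 0.09250) / (1 − 0.6212) = 12.48 mg/L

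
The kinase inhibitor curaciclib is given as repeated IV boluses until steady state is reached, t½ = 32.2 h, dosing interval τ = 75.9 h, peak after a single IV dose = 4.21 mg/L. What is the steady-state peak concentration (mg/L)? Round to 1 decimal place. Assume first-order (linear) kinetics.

k = ln2 / t½ = 0.693147 / 32.2 = 0.02153 h⁻¹
e^(−kτ) = e^(−0.02153 × 75.9) = 0.1951
Accumulation ratio R = 1 / (1 − e^(−kτ)) = 1 / (1 − 0.1951) = 1.242
Steady-state peak = C₀ × R = 4.21 × 1.242 = 5.229 mg/L

5.2 mg/L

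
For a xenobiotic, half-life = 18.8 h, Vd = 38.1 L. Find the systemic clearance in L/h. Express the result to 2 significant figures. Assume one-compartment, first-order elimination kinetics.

k = ln2 / t½ = 0.693147 / 18.8 = 0.03687 h⁻¹
CL = k × Vd = 0.03687 × 38.1 = 1.405 L/h

1.4 L/h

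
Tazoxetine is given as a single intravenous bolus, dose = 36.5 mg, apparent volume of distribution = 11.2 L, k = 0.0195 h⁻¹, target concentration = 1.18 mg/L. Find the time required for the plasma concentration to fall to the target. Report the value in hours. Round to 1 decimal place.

C₀ = Dose / Vd = 36.50 / 11.2 = 3.259 mg/L
t = ln(C₀ / C) / k = ln(3.259 / 1.18) / 0.01950
  = ln(2.762) / 0.01950 = 1.016 / 0.01950 = 52.10 h

52.1 h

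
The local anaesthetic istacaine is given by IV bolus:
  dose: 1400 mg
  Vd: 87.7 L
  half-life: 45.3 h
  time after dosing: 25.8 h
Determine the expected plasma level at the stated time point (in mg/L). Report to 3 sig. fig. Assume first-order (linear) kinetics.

10.8 mg/L

C₀ = Dose / Vd = 1400 / 87.7 = 15.96 mg/L
k = ln2 / t½ = 0.693147 / 45.3 = 0.01530 h⁻¹
C = C₀ · e^(−k·t) = 15.96 × e^(−0.01530 × 25.8)
  = 15.96 × 0.6739 = 10.76 mg/L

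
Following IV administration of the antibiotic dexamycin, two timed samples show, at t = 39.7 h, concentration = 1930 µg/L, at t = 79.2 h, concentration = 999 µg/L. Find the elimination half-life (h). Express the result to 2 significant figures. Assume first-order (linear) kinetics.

42 h

k = ln(C₁/C₂) / (t₂ − t₁) = ln(1930/999) / (79.2 − 39.7)
  = 0.6585 / 39.50 = 0.01667 h⁻¹
t½ = ln2 / k = 0.693147 / 0.01667 = 41.58 h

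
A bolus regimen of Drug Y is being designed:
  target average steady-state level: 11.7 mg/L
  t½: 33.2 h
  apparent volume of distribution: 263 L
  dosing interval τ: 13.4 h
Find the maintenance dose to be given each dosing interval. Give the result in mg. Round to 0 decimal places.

861 mg

k = ln2 / t½ = 0.693147 / 33.2 = 0.02088 h⁻¹
CL = k × Vd = 0.02088 × 263 = 5.491 L/h
At steady state, Dose/τ = Css × CL.
Dose = Css × CL × τ = 11.7 × 5.491 × 13.4 = 860.9 mg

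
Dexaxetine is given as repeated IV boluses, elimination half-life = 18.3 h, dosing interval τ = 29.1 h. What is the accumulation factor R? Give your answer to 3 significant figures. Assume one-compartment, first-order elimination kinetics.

1.50

k = ln2 / t½ = 0.693147 / 18.3 = 0.03788 h⁻¹
e^(−kτ) = e^(−0.03788 × 29.1) = 0.3321
Accumulation ratio R = 1 / (1 − e^(−kτ)) = 1 / (1 − 0.3321) = 1.497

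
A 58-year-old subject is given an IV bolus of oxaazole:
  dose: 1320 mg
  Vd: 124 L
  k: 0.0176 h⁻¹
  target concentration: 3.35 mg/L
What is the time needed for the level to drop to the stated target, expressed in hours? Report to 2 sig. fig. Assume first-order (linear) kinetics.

C₀ = Dose / Vd = 1320 / 124 = 10.65 mg/L
t = ln(C₀ / C) / k = ln(10.65 / 3.35) / 0.01760
  = ln(3.179) / 0.01760 = 1.157 / 0.01760 = 65.74 h

66 h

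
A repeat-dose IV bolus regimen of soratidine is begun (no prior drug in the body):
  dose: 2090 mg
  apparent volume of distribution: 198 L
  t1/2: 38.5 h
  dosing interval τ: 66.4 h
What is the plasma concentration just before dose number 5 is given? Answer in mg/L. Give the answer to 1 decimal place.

C₀ per dose = Dose / Vd = 2090 / 198 = 10.56 mg/L
k = ln2 / t½ = 0.693147 / 38.5 = 0.01800 h⁻¹
Fraction remaining after one interval: r = e^(−kτ) = e^(−0.01800 × 66.4) = 0.3026
Before dose 5, 4 doses have been given (aged 1τ, 2τ, 3τ, 4τ).
C_trough = C₀ × (r + r² + … + r^4) = C₀ × r(1−r^4)/(1−r)
        = 10.56 × 0.3026 × (1 − 0.008384) / (1 − 0.3026) = 4.544 mg/L

4.5 mg/L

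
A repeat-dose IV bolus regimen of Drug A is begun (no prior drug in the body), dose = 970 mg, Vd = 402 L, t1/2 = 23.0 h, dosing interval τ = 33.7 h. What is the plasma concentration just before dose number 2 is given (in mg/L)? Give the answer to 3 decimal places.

0.874 mg/L

C₀ per dose = Dose / Vd = 970 / 402 = 2.413 mg/L
k = ln2 / t½ = 0.693147 / 23.0 = 0.03014 h⁻¹
Fraction remaining after one interval: r = e^(−kτ) = e^(−0.03014 × 33.7) = 0.3621
Before dose 2, 1 dose has been given (aged 1τ).
C_trough = C₀ × r = 2.413 × 0.3621 = 0.8737 mg/L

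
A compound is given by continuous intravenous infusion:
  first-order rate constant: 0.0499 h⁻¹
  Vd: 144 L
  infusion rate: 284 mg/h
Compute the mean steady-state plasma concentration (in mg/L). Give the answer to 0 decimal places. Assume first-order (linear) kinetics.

40 mg/L

CL = k × Vd = 0.04990 × 144 = 7.186 L/h
At steady state Css = R₀ / CL = 284 / 7.186 = 39.52 mg/L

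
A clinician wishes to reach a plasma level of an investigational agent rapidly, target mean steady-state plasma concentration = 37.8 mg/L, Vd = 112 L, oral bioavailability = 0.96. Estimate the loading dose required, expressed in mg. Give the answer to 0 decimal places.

4410 mg

LD = Css × Vd / F = 37.8 × 112 / 0.96 = 4410 mg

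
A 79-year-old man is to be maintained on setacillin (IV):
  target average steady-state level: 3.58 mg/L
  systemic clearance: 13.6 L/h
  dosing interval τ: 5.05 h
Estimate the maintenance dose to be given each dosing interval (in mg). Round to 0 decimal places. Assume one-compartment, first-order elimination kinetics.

246 mg

At steady state, Dose/τ = Css × CL.
Dose = Css × CL × τ = 3.58 × 13.60 × 5.05 = 245.9 mg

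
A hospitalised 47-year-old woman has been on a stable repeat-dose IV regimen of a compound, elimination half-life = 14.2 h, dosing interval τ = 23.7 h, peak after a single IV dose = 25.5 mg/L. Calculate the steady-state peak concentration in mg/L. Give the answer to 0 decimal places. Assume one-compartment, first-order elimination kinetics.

k = ln2 / t½ = 0.693147 / 14.2 = 0.04881 h⁻¹
e^(−kτ) = e^(−0.04881 × 23.7) = 0.3145
Accumulation ratio R = 1 / (1 − e^(−kτ)) = 1 / (1 − 0.3145) = 1.459
Steady-state peak = C₀ × R = 25.5 × 1.459 = 37.20 mg/L

37 mg/L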